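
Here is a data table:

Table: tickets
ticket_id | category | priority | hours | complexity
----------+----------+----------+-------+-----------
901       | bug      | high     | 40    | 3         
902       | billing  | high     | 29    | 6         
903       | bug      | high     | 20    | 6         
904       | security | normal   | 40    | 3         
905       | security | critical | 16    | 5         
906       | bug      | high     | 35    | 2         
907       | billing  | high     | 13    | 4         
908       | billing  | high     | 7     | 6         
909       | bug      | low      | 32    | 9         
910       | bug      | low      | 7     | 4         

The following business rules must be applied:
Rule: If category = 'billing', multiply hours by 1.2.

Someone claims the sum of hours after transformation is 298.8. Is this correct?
No, the correct result is 248.8.

Step 1: Calculate the correct sum after transformation
Step 2: Apply multiplier 1.2 to records where category = 'billing'
Step 3: Correct result = 248.8
Step 4: Claimed result = 298.8
Step 5: 248.8 ≠ 298.8
Conclusion: The claimed result is incorrect. The correct answer is 248.8.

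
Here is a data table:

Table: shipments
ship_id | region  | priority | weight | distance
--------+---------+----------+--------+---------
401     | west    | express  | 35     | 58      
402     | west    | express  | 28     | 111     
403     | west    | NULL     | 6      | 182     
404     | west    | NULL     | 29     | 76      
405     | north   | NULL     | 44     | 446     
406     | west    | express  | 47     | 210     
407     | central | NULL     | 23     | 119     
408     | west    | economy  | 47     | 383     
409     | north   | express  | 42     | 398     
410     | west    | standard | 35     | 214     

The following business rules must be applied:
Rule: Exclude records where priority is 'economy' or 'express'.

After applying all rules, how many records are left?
5

Step 1: Count records to exclude
  - 1 (economy) + 4 (express) = 5 records
Step 2: Total records: 10
Step 3: Remaining = 10 - 5 = 5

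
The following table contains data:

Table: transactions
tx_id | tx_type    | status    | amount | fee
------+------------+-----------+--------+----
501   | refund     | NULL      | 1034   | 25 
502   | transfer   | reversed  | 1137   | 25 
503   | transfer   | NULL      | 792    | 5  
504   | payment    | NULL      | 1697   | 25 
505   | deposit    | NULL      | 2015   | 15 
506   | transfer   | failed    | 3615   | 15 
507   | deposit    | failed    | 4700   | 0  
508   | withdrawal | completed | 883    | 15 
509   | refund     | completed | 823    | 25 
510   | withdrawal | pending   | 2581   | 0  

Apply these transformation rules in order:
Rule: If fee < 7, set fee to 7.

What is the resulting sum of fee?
166

Step 1: 3 records have fee < 7
Step 2: These records originally summed to 5
Step 3: After setting to minimum: 3 × 7 = 21
Step 4: Unaffected records sum: 145
Step 5: Final sum = 21 + 145 = 166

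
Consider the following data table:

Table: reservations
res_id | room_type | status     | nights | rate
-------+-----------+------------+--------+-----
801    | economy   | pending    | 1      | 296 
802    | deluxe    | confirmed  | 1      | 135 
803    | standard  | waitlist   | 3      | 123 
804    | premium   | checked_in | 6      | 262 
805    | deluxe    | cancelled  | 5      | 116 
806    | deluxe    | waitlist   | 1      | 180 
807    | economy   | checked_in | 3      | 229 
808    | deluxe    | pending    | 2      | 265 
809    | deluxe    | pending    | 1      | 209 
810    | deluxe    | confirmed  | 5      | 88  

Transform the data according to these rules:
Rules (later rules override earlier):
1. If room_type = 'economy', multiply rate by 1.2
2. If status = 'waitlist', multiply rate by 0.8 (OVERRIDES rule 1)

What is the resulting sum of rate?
1947.4

Step 1: Rule 2 takes priority for records with status = 'waitlist'
  - 2 records: 303 × 0.8 = 242.4
Step 2: Rule 1 applies to remaining records with room_type = 'economy'
  - 2 records: 525 × 1.2 = 630.0
Step 3: Other records unchanged: 1075
Step 4: Final sum = 242.4 + 630.0 + 1075 = 1947.4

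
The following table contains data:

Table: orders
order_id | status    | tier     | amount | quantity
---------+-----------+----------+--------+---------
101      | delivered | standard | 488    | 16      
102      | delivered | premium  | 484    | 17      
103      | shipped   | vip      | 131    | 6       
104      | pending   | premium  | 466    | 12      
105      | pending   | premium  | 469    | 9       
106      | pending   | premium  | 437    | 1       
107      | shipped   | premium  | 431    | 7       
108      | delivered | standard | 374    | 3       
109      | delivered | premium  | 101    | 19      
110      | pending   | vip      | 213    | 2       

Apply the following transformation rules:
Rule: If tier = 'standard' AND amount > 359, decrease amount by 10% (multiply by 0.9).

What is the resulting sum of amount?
3507.8

Step 1: Find records where tier = 'standard' AND amount > 359
Step 2: 2 records match, summing to 862
Step 3: After multiplier: 862 × 0.9 = 775.8
Step 4: Unaffected records sum: 2732
Step 5: Final sum = 775.8 + 2732 = 3507.8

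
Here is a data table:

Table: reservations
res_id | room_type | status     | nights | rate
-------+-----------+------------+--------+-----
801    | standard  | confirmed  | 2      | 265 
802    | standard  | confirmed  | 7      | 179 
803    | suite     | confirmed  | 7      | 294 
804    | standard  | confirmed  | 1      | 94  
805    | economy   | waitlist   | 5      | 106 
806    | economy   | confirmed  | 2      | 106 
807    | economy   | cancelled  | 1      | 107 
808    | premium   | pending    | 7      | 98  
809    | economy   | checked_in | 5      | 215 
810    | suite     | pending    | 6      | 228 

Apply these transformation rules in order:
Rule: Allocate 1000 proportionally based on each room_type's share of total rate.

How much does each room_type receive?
economy: 315.6, premium: 57.92, standard: 317.97, suite: 308.51

Step 1: Calculate total rate = 1692
Step 2: Calculate each room_type's proportion:
  economy: 534/1692 = 31.56% → 315.6
  premium: 98/1692 = 5.79% → 57.92
  standard: 538/1692 = 31.80% → 317.97
  suite: 522/1692 = 30.85% → 308.51
Step 3: Verify: sum of allocations ≈ 1000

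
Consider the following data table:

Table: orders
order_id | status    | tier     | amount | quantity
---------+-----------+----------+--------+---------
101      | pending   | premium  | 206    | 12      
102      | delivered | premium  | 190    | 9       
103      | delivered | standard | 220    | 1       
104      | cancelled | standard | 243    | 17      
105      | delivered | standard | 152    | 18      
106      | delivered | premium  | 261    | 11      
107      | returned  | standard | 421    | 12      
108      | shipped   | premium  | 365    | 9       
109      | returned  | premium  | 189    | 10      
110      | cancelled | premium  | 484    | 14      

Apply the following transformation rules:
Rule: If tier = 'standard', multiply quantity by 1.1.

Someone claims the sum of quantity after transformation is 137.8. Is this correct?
No, the correct result is 117.8.

Step 1: Calculate the correct sum after transformation
Step 2: Apply multiplier 1.1 to records where tier = 'standard'
Step 3: Correct result = 117.8
Step 4: Claimed result = 137.8
Step 5: 117.8 ≠ 137.8
Conclusion: The claimed result is incorrect. The correct answer is 117.8.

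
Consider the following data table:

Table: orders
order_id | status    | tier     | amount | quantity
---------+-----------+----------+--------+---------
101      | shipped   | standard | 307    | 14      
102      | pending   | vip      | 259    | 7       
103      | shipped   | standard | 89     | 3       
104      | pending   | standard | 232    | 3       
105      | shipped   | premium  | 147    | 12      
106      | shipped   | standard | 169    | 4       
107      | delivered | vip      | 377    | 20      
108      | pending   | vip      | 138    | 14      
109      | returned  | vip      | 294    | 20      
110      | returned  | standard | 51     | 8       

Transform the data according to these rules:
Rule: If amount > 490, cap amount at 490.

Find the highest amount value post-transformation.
377

Step 1: Original maximum amount = 377
Step 2: Check cap of 490 against maximum
Step 3: No records exceed the cap (max 377 <= cap 490), so no capping applies
Step 4: Maximum after transformation = 377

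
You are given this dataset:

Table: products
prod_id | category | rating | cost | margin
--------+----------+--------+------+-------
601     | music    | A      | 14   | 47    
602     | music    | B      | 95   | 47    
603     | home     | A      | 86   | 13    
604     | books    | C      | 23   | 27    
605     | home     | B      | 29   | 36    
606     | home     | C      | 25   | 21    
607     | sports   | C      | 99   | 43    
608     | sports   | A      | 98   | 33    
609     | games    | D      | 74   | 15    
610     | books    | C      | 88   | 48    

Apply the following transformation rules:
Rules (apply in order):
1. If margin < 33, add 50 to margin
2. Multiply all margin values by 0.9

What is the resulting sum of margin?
477.0

Step 1: Apply Rule 1 - Add 50 to records with margin < 33
  - 4 records affected: 76 + (4 × 50) = 276
  - Unaffected records: 254
  - Sum after Rule 1: 530
Step 2: Apply Rule 2 - Multiply all by 0.9
  - 530 × 0.9 = 477.0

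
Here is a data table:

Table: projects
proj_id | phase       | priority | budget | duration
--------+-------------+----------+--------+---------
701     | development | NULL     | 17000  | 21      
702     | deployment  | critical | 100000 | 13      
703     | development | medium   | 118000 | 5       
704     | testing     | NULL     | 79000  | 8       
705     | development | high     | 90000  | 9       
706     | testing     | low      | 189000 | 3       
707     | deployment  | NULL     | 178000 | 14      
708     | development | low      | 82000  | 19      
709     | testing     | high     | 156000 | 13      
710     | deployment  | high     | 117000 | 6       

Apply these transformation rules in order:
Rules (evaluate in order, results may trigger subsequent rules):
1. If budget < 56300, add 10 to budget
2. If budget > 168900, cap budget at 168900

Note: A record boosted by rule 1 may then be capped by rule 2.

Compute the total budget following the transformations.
1096810

Step 1: Apply rule 1 to records with budget < 56300
  - 1 records get bonus of 10
  - Of these, 0 records then exceed 168900 and get capped
Step 2: Apply rule 2 to records with budget > 168900
  - 2 records (original) are capped
Step 3: Calculate final sum = 1096810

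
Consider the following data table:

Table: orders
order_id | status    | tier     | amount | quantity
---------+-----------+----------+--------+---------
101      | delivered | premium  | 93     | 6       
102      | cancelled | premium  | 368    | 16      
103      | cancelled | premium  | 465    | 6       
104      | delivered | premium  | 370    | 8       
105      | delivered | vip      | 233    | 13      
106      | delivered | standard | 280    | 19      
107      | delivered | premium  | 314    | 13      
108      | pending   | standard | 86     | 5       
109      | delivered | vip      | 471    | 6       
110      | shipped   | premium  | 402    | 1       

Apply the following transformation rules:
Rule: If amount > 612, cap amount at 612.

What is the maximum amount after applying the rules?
471

Step 1: Original maximum amount = 471
Step 2: Check cap of 612 against maximum
Step 3: No records exceed the cap (max 471 <= cap 612), so no capping applies
Step 4: Maximum after transformation = 471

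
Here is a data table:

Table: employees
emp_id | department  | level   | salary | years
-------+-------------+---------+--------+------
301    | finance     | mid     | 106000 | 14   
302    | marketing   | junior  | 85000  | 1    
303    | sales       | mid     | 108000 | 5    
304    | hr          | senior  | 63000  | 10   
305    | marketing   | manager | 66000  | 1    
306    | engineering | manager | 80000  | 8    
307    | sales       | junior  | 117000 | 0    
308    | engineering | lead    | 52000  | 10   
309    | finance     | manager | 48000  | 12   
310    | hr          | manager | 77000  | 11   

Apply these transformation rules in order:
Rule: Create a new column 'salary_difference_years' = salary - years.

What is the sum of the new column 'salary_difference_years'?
801928

Step 1: For each record, compute salary - years
Example calculations:
  106000 - 14 = 105986
  85000 - 1 = 84999
  108000 - 5 = 107995
  ...
Step 2: Sum all derived values
Step 3: Total = 801928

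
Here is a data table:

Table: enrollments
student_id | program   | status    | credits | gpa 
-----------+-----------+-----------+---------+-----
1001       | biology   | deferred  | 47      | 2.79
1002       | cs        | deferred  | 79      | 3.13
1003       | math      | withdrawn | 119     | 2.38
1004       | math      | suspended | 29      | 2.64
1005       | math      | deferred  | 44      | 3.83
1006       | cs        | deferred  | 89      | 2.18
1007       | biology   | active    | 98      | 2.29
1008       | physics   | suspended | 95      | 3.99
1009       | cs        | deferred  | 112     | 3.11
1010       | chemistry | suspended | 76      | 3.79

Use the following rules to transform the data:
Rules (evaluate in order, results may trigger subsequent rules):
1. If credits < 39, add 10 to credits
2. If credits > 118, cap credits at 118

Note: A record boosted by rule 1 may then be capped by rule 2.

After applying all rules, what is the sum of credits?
797

Step 1: Apply rule 1 to records with credits < 39
  - 1 records get bonus of 10
  - Of these, 0 records then exceed 118 and get capped
Step 2: Apply rule 2 to records with credits > 118
  - 1 records (original) are capped
Step 3: Calculate final sum = 797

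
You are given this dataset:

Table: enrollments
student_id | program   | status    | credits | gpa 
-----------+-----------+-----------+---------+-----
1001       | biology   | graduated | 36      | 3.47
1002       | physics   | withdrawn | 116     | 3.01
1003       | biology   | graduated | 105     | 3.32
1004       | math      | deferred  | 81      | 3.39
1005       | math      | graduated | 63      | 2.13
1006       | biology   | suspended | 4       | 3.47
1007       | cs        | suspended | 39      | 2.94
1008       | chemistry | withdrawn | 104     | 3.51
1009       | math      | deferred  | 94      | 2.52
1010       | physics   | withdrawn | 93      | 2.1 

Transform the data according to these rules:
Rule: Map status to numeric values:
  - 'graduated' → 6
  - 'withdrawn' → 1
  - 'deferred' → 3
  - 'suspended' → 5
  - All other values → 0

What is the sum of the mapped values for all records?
37

Step 1: Apply mapping to each record
Step 2: Count by status:
  'graduated': 3 records × 6 = 18
  'withdrawn': 3 records × 1 = 3
  'deferred': 2 records × 3 = 6
  'suspended': 2 records × 5 = 10
Step 3: Sum all mapped values = 37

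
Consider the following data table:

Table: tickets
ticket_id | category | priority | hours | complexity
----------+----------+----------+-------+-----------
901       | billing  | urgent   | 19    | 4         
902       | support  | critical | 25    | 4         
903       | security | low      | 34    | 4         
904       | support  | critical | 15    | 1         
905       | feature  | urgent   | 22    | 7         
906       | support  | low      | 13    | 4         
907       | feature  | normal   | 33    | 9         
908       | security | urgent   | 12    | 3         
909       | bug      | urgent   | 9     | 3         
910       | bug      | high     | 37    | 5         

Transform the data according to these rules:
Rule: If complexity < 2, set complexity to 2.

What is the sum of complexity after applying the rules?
45

Step 1: 1 records have complexity < 2
Step 2: These records originally summed to 1
Step 3: After setting to minimum: 1 × 2 = 2
Step 4: Unaffected records sum: 43
Step 5: Final sum = 2 + 43 = 45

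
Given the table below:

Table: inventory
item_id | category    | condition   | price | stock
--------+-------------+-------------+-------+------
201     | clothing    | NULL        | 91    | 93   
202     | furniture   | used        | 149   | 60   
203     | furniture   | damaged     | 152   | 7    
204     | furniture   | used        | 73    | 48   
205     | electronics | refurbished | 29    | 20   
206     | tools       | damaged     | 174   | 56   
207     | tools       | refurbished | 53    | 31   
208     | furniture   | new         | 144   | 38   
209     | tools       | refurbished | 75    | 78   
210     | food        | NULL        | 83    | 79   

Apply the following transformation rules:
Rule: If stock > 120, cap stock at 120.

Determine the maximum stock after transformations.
93

Step 1: Original maximum stock = 93
Step 2: Check cap of 120 against maximum
Step 3: No records exceed the cap (max 93 <= cap 120), so no capping applies
Step 4: Maximum after transformation = 93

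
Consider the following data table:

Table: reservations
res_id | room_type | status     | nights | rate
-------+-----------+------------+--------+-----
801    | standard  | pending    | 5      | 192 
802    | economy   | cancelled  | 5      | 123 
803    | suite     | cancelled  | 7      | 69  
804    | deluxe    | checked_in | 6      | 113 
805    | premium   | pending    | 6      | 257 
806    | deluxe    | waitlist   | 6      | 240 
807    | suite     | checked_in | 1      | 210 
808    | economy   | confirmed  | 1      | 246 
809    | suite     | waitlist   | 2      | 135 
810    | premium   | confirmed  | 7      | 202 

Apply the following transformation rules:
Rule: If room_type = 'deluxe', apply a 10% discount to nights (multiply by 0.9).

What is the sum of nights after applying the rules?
44.8

Step 1: Records with room_type = 'deluxe' have total nights = 12
Step 2: Apply multiplier: 12 × 0.9 = 10.8
Step 3: Other records total: 34
Step 4: Final sum = 10.8 + 34 = 44.8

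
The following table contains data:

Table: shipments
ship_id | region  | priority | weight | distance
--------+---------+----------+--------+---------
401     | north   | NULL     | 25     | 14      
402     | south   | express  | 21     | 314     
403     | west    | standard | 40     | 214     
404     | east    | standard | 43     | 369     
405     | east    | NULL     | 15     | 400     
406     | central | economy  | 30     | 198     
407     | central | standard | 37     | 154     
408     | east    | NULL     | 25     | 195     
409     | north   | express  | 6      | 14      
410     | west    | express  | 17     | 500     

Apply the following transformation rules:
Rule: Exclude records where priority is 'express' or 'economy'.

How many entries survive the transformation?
6

Step 1: Count records to exclude
  - 3 (express) + 1 (economy) = 4 records
Step 2: Total records: 10
Step 3: Remaining = 10 - 4 = 6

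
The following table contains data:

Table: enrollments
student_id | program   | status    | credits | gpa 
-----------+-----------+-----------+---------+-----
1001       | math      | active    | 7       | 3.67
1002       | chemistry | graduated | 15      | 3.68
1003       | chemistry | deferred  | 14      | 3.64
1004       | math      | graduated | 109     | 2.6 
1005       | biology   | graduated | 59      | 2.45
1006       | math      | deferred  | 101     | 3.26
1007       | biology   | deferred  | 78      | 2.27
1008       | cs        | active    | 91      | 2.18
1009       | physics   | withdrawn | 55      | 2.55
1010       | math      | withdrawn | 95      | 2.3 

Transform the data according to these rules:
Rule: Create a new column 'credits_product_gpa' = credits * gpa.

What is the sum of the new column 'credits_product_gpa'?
1623.25

Step 1: For each record, compute credits * gpa
Example calculations:
  7 * 3.67 = 25.69
  15 * 3.68 = 55.2
  14 * 3.64 = 50.96
  ...
Step 2: Sum all derived values
Step 3: Total = 1623.25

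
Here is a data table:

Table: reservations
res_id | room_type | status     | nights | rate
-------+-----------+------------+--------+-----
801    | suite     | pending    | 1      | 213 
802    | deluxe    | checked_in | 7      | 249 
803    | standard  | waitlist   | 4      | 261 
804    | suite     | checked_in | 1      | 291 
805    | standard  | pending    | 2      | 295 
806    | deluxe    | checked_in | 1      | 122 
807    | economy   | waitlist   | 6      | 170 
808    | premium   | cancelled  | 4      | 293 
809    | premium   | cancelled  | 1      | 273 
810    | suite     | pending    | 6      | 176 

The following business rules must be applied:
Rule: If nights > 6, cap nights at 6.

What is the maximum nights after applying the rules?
6

Step 1: Original maximum nights = 7
Step 2: Apply cap at 6
Step 3: 1 records had nights > 6 and were capped
Step 4: Maximum after transformation = 6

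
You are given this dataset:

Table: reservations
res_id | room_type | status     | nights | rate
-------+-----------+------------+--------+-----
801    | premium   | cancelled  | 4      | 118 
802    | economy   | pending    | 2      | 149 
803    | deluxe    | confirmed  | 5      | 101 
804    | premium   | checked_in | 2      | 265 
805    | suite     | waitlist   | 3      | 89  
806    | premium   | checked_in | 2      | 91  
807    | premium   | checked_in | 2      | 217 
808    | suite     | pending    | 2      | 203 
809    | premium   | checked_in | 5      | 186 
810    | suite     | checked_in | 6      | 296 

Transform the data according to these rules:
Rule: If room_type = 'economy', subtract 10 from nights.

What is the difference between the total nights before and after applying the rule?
10

Step 1: Original sum of nights = 33
Step 2: 1 records have room_type = 'economy'
Step 3: Each affected record changes by -10
Step 4: Total change = 1 × -10 = -10
Step 5: New sum = 33 + -10 = 23
Step 6: Difference = |23 - 33| = 10
        (Sum decreased by 10)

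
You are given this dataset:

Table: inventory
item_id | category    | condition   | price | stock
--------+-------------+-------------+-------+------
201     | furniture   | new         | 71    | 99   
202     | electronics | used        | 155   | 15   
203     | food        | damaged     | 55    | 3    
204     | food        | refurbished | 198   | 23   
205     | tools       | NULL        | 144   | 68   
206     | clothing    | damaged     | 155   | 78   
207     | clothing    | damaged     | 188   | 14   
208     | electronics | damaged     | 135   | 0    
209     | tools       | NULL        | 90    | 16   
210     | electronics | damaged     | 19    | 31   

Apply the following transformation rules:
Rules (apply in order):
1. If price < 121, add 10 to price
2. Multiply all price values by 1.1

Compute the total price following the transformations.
1375.0

Step 1: Apply Rule 1 - Add 10 to records with price < 121
  - 4 records affected: 235 + (4 × 10) = 275
  - Unaffected records: 975
  - Sum after Rule 1: 1250
Step 2: Apply Rule 2 - Multiply all by 1.1
  - 1250 × 1.1 = 1375.0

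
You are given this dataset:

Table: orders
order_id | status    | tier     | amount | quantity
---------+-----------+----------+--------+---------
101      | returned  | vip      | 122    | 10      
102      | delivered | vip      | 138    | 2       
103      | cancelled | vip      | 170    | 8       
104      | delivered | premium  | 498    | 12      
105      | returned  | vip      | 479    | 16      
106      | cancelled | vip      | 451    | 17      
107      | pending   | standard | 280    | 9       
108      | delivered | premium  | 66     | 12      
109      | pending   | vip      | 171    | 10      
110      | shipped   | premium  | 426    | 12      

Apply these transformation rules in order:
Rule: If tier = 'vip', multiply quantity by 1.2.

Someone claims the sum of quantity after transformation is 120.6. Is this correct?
Yes, the result is correct.

Step 1: Calculate the correct sum after transformation
Step 2: Apply multiplier 1.2 to records where tier = 'vip'
Step 3: Correct result = 120.6
Step 4: Claimed result = 120.6
Step 5: 120.6 = 120.6 ✓
Conclusion: The claimed result is correct.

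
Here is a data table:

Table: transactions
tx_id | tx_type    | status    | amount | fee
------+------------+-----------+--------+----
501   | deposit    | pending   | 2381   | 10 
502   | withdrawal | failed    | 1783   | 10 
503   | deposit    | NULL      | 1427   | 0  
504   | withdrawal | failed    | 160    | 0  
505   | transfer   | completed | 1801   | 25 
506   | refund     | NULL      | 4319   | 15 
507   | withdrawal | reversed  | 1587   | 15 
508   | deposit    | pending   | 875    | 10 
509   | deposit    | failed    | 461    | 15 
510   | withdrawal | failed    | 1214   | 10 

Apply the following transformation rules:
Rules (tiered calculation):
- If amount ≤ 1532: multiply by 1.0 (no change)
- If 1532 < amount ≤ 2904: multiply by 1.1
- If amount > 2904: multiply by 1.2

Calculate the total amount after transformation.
17627.0

Step 1: Tier 1 (amount ≤ 1532): 5 records, sum = 4137 × 1.0 = 4137.0
Step 2: Tier 2 (1532 < amount ≤ 2904): 4 records, sum = 7552 × 1.1 = 8307.2
Step 3: Tier 3 (amount > 2904): 1 records, sum = 4319 × 1.2 = 5182.8
Step 4: Final sum = 4137.0 + 8307.2 + 5182.8 = 17627.0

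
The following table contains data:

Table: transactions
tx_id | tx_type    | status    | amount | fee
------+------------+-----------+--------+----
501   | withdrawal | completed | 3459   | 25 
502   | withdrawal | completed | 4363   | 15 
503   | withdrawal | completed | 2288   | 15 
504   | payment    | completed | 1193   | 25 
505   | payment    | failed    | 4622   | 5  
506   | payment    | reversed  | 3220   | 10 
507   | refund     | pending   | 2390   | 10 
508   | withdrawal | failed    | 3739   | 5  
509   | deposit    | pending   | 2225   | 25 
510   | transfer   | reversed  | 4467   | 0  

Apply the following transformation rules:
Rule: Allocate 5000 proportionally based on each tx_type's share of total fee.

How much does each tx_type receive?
deposit: 925.93, payment: 1481.48, refund: 370.37, transfer: 0.0, withdrawal: 2222.22

Step 1: Calculate total fee = 135
Step 2: Calculate each tx_type's proportion:
  deposit: 25/135 = 18.52% → 925.93
  payment: 40/135 = 29.63% → 1481.48
  refund: 10/135 = 7.41% → 370.37
  transfer: 0/135 = 0.00% → 0.0
  withdrawal: 60/135 = 44.44% → 2222.22
Step 3: Verify: sum of allocations ≈ 5000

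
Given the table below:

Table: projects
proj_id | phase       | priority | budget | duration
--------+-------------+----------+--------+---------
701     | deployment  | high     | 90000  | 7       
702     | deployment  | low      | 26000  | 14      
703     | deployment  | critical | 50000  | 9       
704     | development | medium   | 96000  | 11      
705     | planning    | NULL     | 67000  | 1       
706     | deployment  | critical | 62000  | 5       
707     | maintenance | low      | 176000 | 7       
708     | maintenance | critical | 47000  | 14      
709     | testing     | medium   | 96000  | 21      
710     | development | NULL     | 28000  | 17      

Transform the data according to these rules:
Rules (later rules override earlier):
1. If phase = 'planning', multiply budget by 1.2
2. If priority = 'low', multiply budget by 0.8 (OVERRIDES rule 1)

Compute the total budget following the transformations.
711000.0

Step 1: Rule 2 takes priority for records with priority = 'low'
  - 2 records: 202000 × 0.8 = 161600.0
Step 2: Rule 1 applies to remaining records with phase = 'planning'
  - 1 records: 67000 × 1.2 = 80400.0
Step 3: Other records unchanged: 469000
Step 4: Final sum = 161600.0 + 80400.0 + 469000 = 711000.0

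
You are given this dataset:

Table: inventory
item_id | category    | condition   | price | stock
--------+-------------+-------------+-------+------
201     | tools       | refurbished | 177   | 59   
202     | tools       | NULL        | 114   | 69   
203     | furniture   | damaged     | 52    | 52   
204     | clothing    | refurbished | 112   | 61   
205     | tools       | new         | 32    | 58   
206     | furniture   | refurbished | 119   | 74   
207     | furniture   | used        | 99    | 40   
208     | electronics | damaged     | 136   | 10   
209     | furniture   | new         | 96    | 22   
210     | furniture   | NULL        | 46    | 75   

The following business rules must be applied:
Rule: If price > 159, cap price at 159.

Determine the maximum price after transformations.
159

Step 1: Original maximum price = 177
Step 2: Apply cap at 159
Step 3: 1 records had price > 159 and were capped
Step 4: Maximum after transformation = 159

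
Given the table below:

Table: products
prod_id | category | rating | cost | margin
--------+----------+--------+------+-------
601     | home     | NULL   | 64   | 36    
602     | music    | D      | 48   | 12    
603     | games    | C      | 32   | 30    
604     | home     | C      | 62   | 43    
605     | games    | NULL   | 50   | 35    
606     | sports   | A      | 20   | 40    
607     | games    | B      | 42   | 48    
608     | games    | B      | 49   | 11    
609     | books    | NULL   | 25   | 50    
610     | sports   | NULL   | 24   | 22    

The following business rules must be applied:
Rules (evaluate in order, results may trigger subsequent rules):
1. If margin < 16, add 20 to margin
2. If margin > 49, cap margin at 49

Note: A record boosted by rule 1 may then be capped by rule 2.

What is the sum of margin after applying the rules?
366

Step 1: Apply rule 1 to records with margin < 16
  - 2 records get bonus of 20
  - Of these, 0 records then exceed 49 and get capped
Step 2: Apply rule 2 to records with margin > 49
  - 1 records (original) are capped
Step 3: Calculate final sum = 366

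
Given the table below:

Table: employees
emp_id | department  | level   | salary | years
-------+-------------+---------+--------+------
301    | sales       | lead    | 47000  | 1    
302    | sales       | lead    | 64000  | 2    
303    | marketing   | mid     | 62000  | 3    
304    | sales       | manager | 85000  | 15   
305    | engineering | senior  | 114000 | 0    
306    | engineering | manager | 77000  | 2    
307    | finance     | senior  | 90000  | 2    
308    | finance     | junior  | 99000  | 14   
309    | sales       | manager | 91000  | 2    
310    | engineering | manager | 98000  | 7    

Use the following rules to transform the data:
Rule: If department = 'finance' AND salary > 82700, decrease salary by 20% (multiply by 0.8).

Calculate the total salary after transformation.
789200.0

Step 1: Find records where department = 'finance' AND salary > 82700
Step 2: 2 records match, summing to 189000
Step 3: After multiplier: 189000 × 0.8 = 151200.0
Step 4: Unaffected records sum: 638000
Step 5: Final sum = 151200.0 + 638000 = 789200.0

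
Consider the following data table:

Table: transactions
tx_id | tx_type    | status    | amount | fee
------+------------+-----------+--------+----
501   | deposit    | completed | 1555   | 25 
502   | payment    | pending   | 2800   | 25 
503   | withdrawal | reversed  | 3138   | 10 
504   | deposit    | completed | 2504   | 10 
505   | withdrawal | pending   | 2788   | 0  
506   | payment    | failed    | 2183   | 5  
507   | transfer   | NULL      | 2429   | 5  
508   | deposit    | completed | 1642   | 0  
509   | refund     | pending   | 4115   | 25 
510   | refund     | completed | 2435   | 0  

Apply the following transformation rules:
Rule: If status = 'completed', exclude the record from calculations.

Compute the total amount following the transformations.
17453

Step 1: Identify records where status = 'completed'
Step 2: The excluded records sum to 8136
Step 3: Original total amount = 25589
Step 4: Remaining total = 25589 - 8136 = 17453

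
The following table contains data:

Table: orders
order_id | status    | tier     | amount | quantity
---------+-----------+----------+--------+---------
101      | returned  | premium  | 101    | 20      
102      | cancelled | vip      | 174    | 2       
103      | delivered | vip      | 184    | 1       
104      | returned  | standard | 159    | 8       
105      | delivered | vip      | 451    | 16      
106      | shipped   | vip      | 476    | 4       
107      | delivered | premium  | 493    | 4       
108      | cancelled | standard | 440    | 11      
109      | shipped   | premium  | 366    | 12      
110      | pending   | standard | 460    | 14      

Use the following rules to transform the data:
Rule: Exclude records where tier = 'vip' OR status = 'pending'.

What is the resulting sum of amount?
1559

Step 1: Find records where tier = 'vip' OR status = 'pending'
Step 2: 5 records match, summing to 1745
Step 3: Original sum: 3304
Step 4: Remaining sum = 3304 - 1745 = 1559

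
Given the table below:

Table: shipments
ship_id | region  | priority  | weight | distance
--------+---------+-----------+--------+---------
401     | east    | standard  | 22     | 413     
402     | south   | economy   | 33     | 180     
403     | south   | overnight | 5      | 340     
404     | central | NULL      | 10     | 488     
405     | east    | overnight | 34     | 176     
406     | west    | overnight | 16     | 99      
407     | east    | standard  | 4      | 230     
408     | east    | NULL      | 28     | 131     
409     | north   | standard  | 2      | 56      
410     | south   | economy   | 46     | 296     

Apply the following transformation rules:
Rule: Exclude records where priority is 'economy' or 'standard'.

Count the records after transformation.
5

Step 1: Count records to exclude
  - 2 (economy) + 3 (standard) = 5 records
Step 2: Total records: 10
Step 3: Remaining = 10 - 5 = 5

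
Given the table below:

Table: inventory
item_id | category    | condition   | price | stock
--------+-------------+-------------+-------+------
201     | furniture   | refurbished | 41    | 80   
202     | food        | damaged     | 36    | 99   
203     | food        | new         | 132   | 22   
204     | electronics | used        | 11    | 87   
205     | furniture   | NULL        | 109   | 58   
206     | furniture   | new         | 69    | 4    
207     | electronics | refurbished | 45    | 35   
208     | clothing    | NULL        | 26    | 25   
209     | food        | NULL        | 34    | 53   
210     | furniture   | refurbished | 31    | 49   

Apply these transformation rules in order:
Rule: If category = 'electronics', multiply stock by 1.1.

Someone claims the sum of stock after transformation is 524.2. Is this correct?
Yes, the result is correct.

Step 1: Calculate the correct sum after transformation
Step 2: Apply multiplier 1.1 to records where category = 'electronics'
Step 3: Correct result = 524.2
Step 4: Claimed result = 524.2
Step 5: 524.2 = 524.2 ✓
Conclusion: The claimed result is correct.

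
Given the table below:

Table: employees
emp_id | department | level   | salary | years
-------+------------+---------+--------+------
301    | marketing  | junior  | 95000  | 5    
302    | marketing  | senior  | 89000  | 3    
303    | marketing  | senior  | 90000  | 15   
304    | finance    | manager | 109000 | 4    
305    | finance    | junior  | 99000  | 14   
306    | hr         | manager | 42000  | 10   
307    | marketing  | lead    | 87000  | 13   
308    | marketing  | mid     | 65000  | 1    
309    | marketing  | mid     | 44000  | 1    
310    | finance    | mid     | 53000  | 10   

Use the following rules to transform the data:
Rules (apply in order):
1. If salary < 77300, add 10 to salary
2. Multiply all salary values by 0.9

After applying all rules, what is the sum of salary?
695736.0

Step 1: Apply Rule 1 - Add 10 to records with salary < 77300
  - 4 records affected: 204000 + (4 × 10) = 204040
  - Unaffected records: 569000
  - Sum after Rule 1: 773040
Step 2: Apply Rule 2 - Multiply all by 0.9
  - 773040 × 0.9 = 695736.0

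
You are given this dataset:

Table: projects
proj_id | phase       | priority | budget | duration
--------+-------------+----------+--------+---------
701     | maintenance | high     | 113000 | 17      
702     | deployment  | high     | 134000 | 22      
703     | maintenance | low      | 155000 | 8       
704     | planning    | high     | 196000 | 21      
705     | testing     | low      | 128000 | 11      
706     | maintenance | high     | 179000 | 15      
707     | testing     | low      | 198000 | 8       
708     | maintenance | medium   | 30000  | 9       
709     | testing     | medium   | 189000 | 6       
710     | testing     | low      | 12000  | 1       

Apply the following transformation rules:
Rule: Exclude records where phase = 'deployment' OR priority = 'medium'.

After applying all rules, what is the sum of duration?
81

Step 1: Find records where phase = 'deployment' OR priority = 'medium'
Step 2: 3 records match, summing to 37
Step 3: Original sum: 118
Step 4: Remaining sum = 118 - 37 = 81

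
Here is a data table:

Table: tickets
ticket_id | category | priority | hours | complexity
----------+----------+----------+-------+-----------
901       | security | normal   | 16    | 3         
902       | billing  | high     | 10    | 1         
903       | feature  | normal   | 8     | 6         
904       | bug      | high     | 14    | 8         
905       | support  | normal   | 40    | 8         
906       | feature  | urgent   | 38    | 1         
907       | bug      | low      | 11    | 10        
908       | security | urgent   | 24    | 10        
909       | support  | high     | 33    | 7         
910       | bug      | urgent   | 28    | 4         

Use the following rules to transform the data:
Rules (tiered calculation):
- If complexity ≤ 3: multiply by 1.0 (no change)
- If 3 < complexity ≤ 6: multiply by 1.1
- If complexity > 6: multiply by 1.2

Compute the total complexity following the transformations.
67.6

Step 1: Tier 1 (complexity ≤ 3): 3 records, sum = 5 × 1.0 = 5.0
Step 2: Tier 2 (3 < complexity ≤ 6): 2 records, sum = 10 × 1.1 = 11.0
Step 3: Tier 3 (complexity > 6): 5 records, sum = 43 × 1.2 = 51.6
Step 4: Final sum = 5.0 + 11.0 + 51.6 = 67.6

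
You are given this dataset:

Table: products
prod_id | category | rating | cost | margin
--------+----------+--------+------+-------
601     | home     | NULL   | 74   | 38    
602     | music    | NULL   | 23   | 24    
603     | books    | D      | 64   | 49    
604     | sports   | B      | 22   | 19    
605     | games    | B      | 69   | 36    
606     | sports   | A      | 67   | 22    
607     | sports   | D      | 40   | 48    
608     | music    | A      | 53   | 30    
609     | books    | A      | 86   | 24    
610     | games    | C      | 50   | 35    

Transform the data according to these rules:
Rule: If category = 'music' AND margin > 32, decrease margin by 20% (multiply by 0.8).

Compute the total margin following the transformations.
325

Step 1: Find records where category = 'music' AND margin > 32
Step 2: 0 records match, summing to 0
Step 3: After multiplier: 0 × 0.8 = 0.0
Step 4: Unaffected records sum: 325
Step 5: Final sum = 0.0 + 325 = 325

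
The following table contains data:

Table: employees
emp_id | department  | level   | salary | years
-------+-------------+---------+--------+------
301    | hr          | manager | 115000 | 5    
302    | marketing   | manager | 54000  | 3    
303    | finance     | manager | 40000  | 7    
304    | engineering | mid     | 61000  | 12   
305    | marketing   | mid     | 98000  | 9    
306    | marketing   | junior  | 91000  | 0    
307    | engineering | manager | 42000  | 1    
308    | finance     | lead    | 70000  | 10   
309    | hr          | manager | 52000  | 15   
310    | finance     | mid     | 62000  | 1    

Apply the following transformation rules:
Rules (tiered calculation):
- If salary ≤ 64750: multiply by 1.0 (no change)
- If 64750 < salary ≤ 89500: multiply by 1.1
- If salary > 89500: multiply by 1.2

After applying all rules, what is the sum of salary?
752800.0

Step 1: Tier 1 (salary ≤ 64750): 6 records, sum = 311000 × 1.0 = 311000.0
Step 2: Tier 2 (64750 < salary ≤ 89500): 1 records, sum = 70000 × 1.1 = 77000.0
Step 3: Tier 3 (salary > 89500): 3 records, sum = 304000 × 1.2 = 364800.0
Step 4: Final sum = 311000.0 + 77000.0 + 364800.0 = 752800.0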